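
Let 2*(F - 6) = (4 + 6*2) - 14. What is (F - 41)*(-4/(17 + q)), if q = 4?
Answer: 136/21 ≈ 6.4762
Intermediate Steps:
F = 7 (F = 6 + ((4 + 6*2) - 14)/2 = 6 + ((4 + 12) - 14)/2 = 6 + (16 - 14)/2 = 6 + (1/2)*2 = 6 + 1 = 7)
(F - 41)*(-4/(17 + q)) = (7 - 41)*(-4/(17 + 4)) = -34*(-4)/21 = -34*(-4/21) = 136/21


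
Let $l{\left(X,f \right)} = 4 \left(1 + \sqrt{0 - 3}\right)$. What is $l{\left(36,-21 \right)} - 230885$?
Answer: $-230881 + 4 i \sqrt{3} \approx -2.3088 \cdot 10^{5} + 6.9282 i$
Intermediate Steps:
$l{\left(X,f \right)} = 4 + 4 i \sqrt{3}$ ($l{\left(X,f \right)} = 4 \left(1 + \sqrt{-3}\right) = 4 \left(1 + i \sqrt{3}\right) = 4 + 4 i \sqrt{3}$)
$l{\left(36,-21 \right)} - 230885 = \left(4 + 4 i \sqrt{3}\right) - 230885 = -230881 + 4 i \sqrt{3}$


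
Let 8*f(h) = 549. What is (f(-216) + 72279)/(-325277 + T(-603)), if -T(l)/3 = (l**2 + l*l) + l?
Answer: -578781/20040976 ≈ -0.028880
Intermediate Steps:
f(h) = 549/8 (f(h) = (1/8)*549 = 549/8)
T(l) = -6*l**2 - 3*l (T(l) = -3*((l**2 + l*l) + l) = -3*((l**2 + l**2) + l) = -3*(2*l**2 + l) = -3*(l + 2*l**2) = -6*l**2 - 3*l)
(f(-216) + 72279)/(-325277 + T(-603)) = (549/8 + 72279)/(-325277 - 3*(-603)*(1 + 2*(-603))) = 578781/(8*(-325277 - 3*(-603)*(1 - 1206))) = 578781/(8*(-325277 - 3*(-603)*(-1205))) = 578781/(8*(-325277 - 2179845)) = (578781/8)/(-2505122) = (578781/8)*(-1/2505122) = -578781/20040976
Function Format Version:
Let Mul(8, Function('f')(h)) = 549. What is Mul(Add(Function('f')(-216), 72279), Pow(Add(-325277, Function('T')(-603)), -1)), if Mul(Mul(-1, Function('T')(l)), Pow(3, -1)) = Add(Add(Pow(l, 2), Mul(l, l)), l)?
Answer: Rational(-578781, 20040976) ≈ -0.028880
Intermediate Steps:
Function('f')(h) = Rational(549, 8) (Function('f')(h) = Mul(Rational(1, 8), 549) = Rational(549, 8))
Function('T')(l) = Add(Mul(-6, Pow(l, 2)), Mul(-3, l)) (Function('T')(l) = Mul(-3, Add(Add(Pow(l, 2), Mul(l, l)), l)) = Mul(-3, Add(Add(Pow(l, 2), Pow(l, 2)), l)) = Mul(-3, Add(Mul(2, Pow(l, 2)), l)) = Mul(-3, Add(l, Mul(2, Pow(l, 2)))) = Add(Mul(-6, Pow(l, 2)), Mul(-3, l)))
Mul(Add(Function('f')(-216), 72279), Pow(Add(-325277, Function('T')(-603)), -1)) = Mul(Add(Rational(549, 8), 72279), Pow(Add(-325277, Mul(-3, -603, Add(1, Mul(2, -603)))), -1)) = Mul(Rational(578781, 8), Pow(Add(-325277, Mul(-3, -603, Add(1, -1206))), -1)) = Mul(Rational(578781, 8), Pow(Add(-325277, Mul(-3, -603, -1205)), -1)) = Mul(Rational(578781, 8), Pow(Add(-325277, -2179845), -1)) = Mul(Rational(578781, 8), Pow(-2505122, -1)) = Mul(Rational(578781, 8), Rational(-1, 2505122)) = Rational(-578781, 20040976)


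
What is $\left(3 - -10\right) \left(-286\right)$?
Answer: $-3718$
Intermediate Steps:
$\left(3 - -10\right) \left(-286\right) = \left(3 + 10\right) \left(-286\right) = 13 \left(-286\right) = -3718$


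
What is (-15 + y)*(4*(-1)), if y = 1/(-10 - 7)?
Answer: 1024/17 ≈ 60.235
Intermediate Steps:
y = -1/17 (y = 1/(-17) = -1/17 ≈ -0.058824)
(-15 + y)*(4*(-1)) = (-15 - 1/17)*(4*(-1)) = -256/17*(-4) = 1024/17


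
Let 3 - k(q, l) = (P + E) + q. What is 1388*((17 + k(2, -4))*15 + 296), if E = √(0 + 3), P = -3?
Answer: 848068 - 20820*√3 ≈ 8.1201e+5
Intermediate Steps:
E = √3 ≈ 1.7320
k(q, l) = 6 - q - √3 (k(q, l) = 3 - ((-3 + √3) + q) = 3 - (-3 + q + √3) = 3 + (3 - q - √3) = 6 - q - √3)
1388*((17 + k(2, -4))*15 + 296) = 1388*((17 + (6 - 1*2 - √3))*15 + 296) = 1388*((17 + (6 - 2 - √3))*15 + 296) = 1388*((17 + (4 - √3))*15 + 296) = 1388*((21 - √3)*15 + 296) = 1388*((315 - 15*√3) + 296) = 1388*(611 - 15*√3) = 848068 - 20820*√3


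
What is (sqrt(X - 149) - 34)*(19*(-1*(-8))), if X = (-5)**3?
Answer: -5168 + 152*I*sqrt(274) ≈ -5168.0 + 2516.0*I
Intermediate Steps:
X = -125
(sqrt(X - 149) - 34)*(19*(-1*(-8))) = (sqrt(-125 - 149) - 34)*(19*(-1*(-8))) = (sqrt(-274) - 34)*(19*8) = (I*sqrt(274) - 34)*152 = (-34 + I*sqrt(274))*152 = -5168 + 152*I*sqrt(274)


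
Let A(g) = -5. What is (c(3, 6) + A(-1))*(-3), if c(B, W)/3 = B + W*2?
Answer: -120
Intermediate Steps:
c(B, W) = 3*B + 6*W (c(B, W) = 3*(B + W*2) = 3*(B + 2*W) = 3*B + 6*W)
(c(3, 6) + A(-1))*(-3) = ((3*3 + 6*6) - 5)*(-3) = ((9 + 36) - 5)*(-3) = (45 - 5)*(-3) = 40*(-3) = -120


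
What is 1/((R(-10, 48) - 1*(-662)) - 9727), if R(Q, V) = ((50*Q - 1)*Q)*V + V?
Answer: 1/231463 ≈ 4.3203e-6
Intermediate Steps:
R(Q, V) = V + Q*V*(-1 + 50*Q) (R(Q, V) = ((-1 + 50*Q)*Q)*V + V = (Q*(-1 + 50*Q))*V + V = Q*V*(-1 + 50*Q) + V = V + Q*V*(-1 + 50*Q))
1/((R(-10, 48) - 1*(-662)) - 9727) = 1/((48*(1 - 1*(-10) + 50*(-10)**2) - 1*(-662)) - 9727) = 1/((48*(1 + 10 + 50*100) + 662) - 9727) = 1/((48*(1 + 10 + 5000) + 662) - 9727) = 1/((48*5011 + 662) - 9727) = 1/((240528 + 662) - 9727) = 1/(241190 - 9727) = 1/231463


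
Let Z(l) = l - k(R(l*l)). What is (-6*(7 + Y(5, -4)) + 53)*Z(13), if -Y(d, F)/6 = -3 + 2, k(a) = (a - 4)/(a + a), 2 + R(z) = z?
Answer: -104475/334 ≈ -312.80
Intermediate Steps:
R(z) = -2 + z
k(a) = (-4 + a)/(2*a) (k(a) = (-4 + a)/((2*a)) = (-4 + a)*(1/(2*a)) = (-4 + a)/(2*a))
Y(d, F) = 6 (Y(d, F) = -6*(-3 + 2) = -6*(-1) = 6)
Z(l) = l - (-6 + l**2)/(2*(-2 + l**2)) (Z(l) = l - (-4 + (-2 + l*l))/(2*(-2 + l*l)) = l - (-4 + (-2 + l**2))/(2*(-2 + l**2)) = l - (-6 + l**2)/(2*(-2 + l**2)))
(-6*(7 + Y(5, -4)) + 53)*Z(13) = (-6*(7 + 6) + 53)*((3 - 1/2*13**2 + 13*(-2 + 13**2))/(-2 + 13**2)) = (-6*13 + 53)*((3 - 1/2*169 + 13*(-2 + 169))/(-2 + 169)) = (-78 + 53)*((3 - 169/2 + 13*167)/167) = -25*(3 - 169/2 + 2171)/167 = -25*4179/(167*2) = -25*4179/334 = -104475/334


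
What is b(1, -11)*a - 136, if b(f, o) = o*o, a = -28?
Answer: -3524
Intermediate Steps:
b(f, o) = o²
b(1, -11)*a - 136 = (-11)²*(-28) - 136 = 121*(-28) - 136 = -3388 - 136 = -3524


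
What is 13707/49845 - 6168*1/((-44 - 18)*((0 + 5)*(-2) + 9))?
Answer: -51099021/515065 ≈ -99.209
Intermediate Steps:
13707/49845 - 6168*1/((-44 - 18)*((0 + 5)*(-2) + 9)) = 13707*(1/49845) - 6168*(-1/(62*(5*(-2) + 9))) = 4569/16615 - 6168*(-1/(62*(-10 + 9))) = 4569/16615 - 6168/((-1*(-62))) = 4569/16615 - 6168/62 = 4569/16615 - 6168*1/62 = 4569/16615 - 3084/31 = -51099021/515065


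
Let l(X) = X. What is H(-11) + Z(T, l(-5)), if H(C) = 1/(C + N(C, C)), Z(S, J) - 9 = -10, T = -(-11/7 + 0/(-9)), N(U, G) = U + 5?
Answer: -18/17 ≈ -1.0588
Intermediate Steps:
N(U, G) = 5 + U
T = 11/7 (T = -(-11*⅐ + 0*(-⅑)) = -(-11/7 + 0) = -1*(-11/7) = 11/7 ≈ 1.5714)
Z(S, J) = -1 (Z(S, J) = 9 - 10 = -1)
H(C) = 1/(5 + 2*C) (H(C) = 1/(C + (5 + C)) = 1/(5 + 2*C))
H(-11) + Z(T, l(-5)) = 1/(5 + 2*(-11)) - 1 = 1/(5 - 22) - 1 = 1/(-17) - 1 = -1/17 - 1 = -18/17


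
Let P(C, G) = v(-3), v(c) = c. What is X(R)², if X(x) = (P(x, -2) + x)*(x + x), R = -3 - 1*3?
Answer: 11664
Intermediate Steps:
R = -6 (R = -3 - 3 = -6)
P(C, G) = -3
X(x) = 2*x*(-3 + x) (X(x) = (-3 + x)*(x + x) = (-3 + x)*(2*x) = 2*x*(-3 + x))
X(R)² = (2*(-6)*(-3 - 6))² = (2*(-6)*(-9))² = 108² = 11664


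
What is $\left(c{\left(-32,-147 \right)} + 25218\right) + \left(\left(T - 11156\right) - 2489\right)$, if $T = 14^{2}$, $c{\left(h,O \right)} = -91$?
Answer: $11678$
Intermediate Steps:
$T = 196$
$\left(c{\left(-32,-147 \right)} + 25218\right) + \left(\left(T - 11156\right) - 2489\right) = \left(-91 + 25218\right) + \left(\left(196 - 11156\right) - 2489\right) = 25127 - 13449 = 11678$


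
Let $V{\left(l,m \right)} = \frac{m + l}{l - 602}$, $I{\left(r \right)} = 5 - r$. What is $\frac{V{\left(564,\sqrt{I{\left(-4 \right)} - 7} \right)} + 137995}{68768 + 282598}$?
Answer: $\frac{2621623}{6675954} - \frac{\sqrt{2}}{13351908} \approx 0.3927$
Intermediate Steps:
$V{\left(l,m \right)} = \frac{l + m}{-602 + l}$
$\frac{V{\left(564,\sqrt{I{\left(-4 \right)} - 7} \right)} + 137995}{68768 + 282598} = \frac{\frac{564 + \sqrt{\left(5 - -4\right) - 7}}{-602 + 564} + 137995}{68768 + 282598} = \frac{\frac{564 + \sqrt{\left(5 + 4\right) - 7}}{-38} + 137995}{351366} = \left(- \frac{564 + \sqrt{9 - 7}}{38} + 137995\right) \frac{1}{351366} = \left(- \frac{564 + \sqrt{2}}{38} + 137995\right) \frac{1}{351366} = \left(\left(- \frac{282}{19} - \frac{\sqrt{2}}{38}\right) + 137995\right) \frac{1}{351366} = \left(\frac{2621623}{19} - \frac{\sqrt{2}}{38}\right) \frac{1}{351366} = \frac{2621623}{6675954} - \frac{\sqrt{2}}{13351908}$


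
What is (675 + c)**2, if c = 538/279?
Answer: 35669232769/77841 ≈ 4.5823e+5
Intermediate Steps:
c = 538/279 (c = 538*(1/279) = 538/279 ≈ 1.9283)
(675 + c)**2 = (675 + 538/279)**2 = (188863/279)**2 = 35669232769/77841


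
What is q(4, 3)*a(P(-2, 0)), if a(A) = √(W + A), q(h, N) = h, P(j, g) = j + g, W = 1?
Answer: 4*I ≈ 4.0*I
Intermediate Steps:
P(j, g) = g + j
a(A) = √(1 + A)
q(4, 3)*a(P(-2, 0)) = 4*√(1 + (0 - 2)) = 4*√(1 - 2) = 4*√(-1) = 4*I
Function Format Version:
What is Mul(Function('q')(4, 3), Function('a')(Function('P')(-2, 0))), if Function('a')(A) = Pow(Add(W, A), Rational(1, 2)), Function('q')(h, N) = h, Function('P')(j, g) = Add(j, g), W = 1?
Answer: Mul(4, I) ≈ Mul(4.0000, I)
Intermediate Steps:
Function('P')(j, g) = Add(g, j)
Function('a')(A) = Pow(Add(1, A), Rational(1, 2))
Mul(Function('q')(4, 3), Function('a')(Function('P')(-2, 0))) = Mul(4, Pow(Add(1, Add(0, -2)), Rational(1, 2))) = Mul(4, Pow(Add(1, -2), Rational(1, 2))) = Mul(4, Pow(-1, Rational(1, 2))) = Mul(4, I)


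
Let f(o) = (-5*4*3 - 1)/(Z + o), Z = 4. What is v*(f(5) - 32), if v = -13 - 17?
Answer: 3490/3 ≈ 1163.3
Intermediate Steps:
v = -30
f(o) = -61/(4 + o) (f(o) = (-5*4*3 - 1)/(4 + o) = (-20*3 - 1)/(4 + o) = (-60 - 1)/(4 + o) = -61/(4 + o))
v*(f(5) - 32) = -30*(-61/(4 + 5) - 32) = -30*(-61/9 - 32) = -30*(-349/9) = 3490/3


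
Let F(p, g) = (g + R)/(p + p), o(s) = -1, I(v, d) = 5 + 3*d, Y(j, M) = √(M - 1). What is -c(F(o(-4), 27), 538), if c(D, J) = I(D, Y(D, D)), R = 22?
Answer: -5 - 3*I*√102/2 ≈ -5.0 - 15.149*I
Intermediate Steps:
Y(j, M) = √(-1 + M)
F(p, g) = (22 + g)/(2*p) (F(p, g) = (g + 22)/(p + p) = (22 + g)/((2*p)) = (22 + g)*(1/(2*p)) = (22 + g)/(2*p))
c(D, J) = 5 + 3*√(-1 + D)
-c(F(o(-4), 27), 538) = -(5 + 3*√(-1 + (½)*(22 + 27)/(-1))) = -(5 + 3*√(-1 + (½)*(-1)*49)) = -(5 + 3*√(-1 - 49/2)) = -(5 + 3*√(-51/2)) = -(5 + 3*(I*√102/2)) = -(5 + 3*I*√102/2) = -5 - 3*I*√102/2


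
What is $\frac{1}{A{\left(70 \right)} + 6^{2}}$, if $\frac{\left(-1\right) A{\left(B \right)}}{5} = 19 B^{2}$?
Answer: $- \frac{1}{465464} \approx -2.1484 \cdot 10^{-6}$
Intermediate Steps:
$A{\left(B \right)} = - 95 B^{2}$ ($A{\left(B \right)} = - 5 \cdot 19 B^{2} = - 95 B^{2}$)
$\frac{1}{A{\left(70 \right)} + 6^{2}} = \frac{1}{- 95 \cdot 70^{2} + 6^{2}} = \frac{1}{\left(-95\right) 4900 + 36} = \frac{1}{-465500 + 36} = \frac{1}{-465464} = - \frac{1}{465464}$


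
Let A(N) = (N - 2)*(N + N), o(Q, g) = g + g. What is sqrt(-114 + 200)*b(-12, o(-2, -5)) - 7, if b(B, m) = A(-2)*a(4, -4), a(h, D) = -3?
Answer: -7 - 48*sqrt(86) ≈ -452.13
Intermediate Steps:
o(Q, g) = 2*g
A(N) = 2*N*(-2 + N) (A(N) = (-2 + N)*(2*N) = 2*N*(-2 + N))
b(B, m) = -48 (b(B, m) = (2*(-2)*(-2 - 2))*(-3) = (2*(-2)*(-4))*(-3) = 16*(-3) = -48)
sqrt(-114 + 200)*b(-12, o(-2, -5)) - 7 = sqrt(-114 + 200)*(-48) - 7 = sqrt(86)*(-48) - 7 = -48*sqrt(86) - 7 = -7 - 48*sqrt(86)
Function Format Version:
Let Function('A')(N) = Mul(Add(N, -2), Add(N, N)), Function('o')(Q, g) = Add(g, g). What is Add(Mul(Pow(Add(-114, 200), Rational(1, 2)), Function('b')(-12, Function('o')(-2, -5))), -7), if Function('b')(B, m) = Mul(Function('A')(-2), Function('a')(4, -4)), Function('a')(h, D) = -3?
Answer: Add(-7, Mul(-48, Pow(86, Rational(1, 2)))) ≈ -452.13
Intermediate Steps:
Function('o')(Q, g) = Mul(2, g)
Function('A')(N) = Mul(2, N, Add(-2, N)) (Function('A')(N) = Mul(Add(-2, N), Mul(2, N)) = Mul(2, N, Add(-2, N)))
Function('b')(B, m) = -48 (Function('b')(B, m) = Mul(Mul(2, -2, Add(-2, -2)), -3) = Mul(Mul(2, -2, -4), -3) = Mul(16, -3) = -48)
Add(Mul(Pow(Add(-114, 200), Rational(1, 2)), Function('b')(-12, Function('o')(-2, -5))), -7) = Add(Mul(Pow(Add(-114, 200), Rational(1, 2)), -48), -7) = Add(Mul(Pow(86, Rational(1, 2)), -48), -7) = Add(Mul(-48, Pow(86, Rational(1, 2))), -7) = Add(-7, Mul(-48, Pow(86, Rational(1, 2))))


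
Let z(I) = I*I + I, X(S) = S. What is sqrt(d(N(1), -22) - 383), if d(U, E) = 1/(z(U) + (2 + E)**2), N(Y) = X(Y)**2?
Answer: I*sqrt(61893930)/402 ≈ 19.57*I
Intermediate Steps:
N(Y) = Y**2
z(I) = I + I**2 (z(I) = I**2 + I = I + I**2)
d(U, E) = 1/((2 + E)**2 + U*(1 + U)) (d(U, E) = 1/(U*(1 + U) + (2 + E)**2) = 1/((2 + E)**2 + U*(1 + U)))
sqrt(d(N(1), -22) - 383) = sqrt(1/((2 - 22)**2 + 1**2*(1 + 1**2)) - 383) = sqrt(1/((-20)**2 + 1*(1 + 1)) - 383) = sqrt(1/(400 + 1*2) - 383) = sqrt(1/(400 + 2) - 383) = sqrt(1/402 - 383) = sqrt(-153965/402) = I*sqrt(61893930)/402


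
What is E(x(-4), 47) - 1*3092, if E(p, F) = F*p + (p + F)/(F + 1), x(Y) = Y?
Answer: -157397/48 ≈ -3279.1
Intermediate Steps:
E(p, F) = F*p + (F + p)/(1 + F)
E(x(-4), 47) - 1*3092 = (47 - 4 + 47*(-4) - 4*47²)/(1 + 47) - 1*3092 = (47 - 4 - 188 - 4*2209)/48 - 3092 = (47 - 4 - 188 - 8836)/48 - 3092 = (1/48)*(-8981) - 3092 = -8981/48 - 3092 = -157397/48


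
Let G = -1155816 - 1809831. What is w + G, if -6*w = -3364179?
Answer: -4809901/2 ≈ -2.4050e+6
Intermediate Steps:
w = 1121393/2 (w = -⅙*(-3364179) = 1121393/2 ≈ 5.6070e+5)
G = -2965647
w + G = 1121393/2 - 2965647 = -4809901/2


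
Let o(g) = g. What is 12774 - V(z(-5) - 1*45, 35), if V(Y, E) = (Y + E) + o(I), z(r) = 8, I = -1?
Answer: 12777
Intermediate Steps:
V(Y, E) = -1 + E + Y (V(Y, E) = (Y + E) - 1 = (E + Y) - 1 = -1 + E + Y)
12774 - V(z(-5) - 1*45, 35) = 12774 - (-1 + 35 + (8 - 1*45)) = 12774 - (-1 + 35 + (8 - 45)) = 12774 - (-1 + 35 - 37) = 12774 - 1*(-3) = 12774 + 3 = 12777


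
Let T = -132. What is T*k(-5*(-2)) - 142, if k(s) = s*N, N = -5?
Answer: 6458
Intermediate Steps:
k(s) = -5*s (k(s) = s*(-5) = -5*s)
T*k(-5*(-2)) - 142 = -(-660)*(-5*(-2)) - 142 = -(-660)*10 - 142 = -132*(-50) - 142 = 6600 - 142 = 6458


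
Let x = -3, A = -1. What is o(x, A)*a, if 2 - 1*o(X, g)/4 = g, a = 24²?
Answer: 6912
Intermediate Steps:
a = 576
o(X, g) = 8 - 4*g
o(x, A)*a = (8 - 4*(-1))*576 = (8 + 4)*576 = 12*576 = 6912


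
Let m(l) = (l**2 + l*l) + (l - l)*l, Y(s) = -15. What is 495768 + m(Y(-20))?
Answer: 496218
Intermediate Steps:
m(l) = 2*l**2 (m(l) = (l**2 + l**2) + 0*l = 2*l**2 + 0 = 2*l**2)
495768 + m(Y(-20)) = 495768 + 2*(-15)**2 = 495768 + 2*225 = 495768 + 450 = 496218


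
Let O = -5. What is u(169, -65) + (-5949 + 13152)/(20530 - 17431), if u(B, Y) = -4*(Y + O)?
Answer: 291641/1033 ≈ 282.32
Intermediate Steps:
u(B, Y) = 20 - 4*Y (u(B, Y) = -4*(Y - 5) = -4*(-5 + Y) = 20 - 4*Y)
u(169, -65) + (-5949 + 13152)/(20530 - 17431) = (20 - 4*(-65)) + (-5949 + 13152)/(20530 - 17431) = (20 + 260) + 7203/3099 = 280 + 7203*(1/3099) = 280 + 2401/1033 = 291641/1033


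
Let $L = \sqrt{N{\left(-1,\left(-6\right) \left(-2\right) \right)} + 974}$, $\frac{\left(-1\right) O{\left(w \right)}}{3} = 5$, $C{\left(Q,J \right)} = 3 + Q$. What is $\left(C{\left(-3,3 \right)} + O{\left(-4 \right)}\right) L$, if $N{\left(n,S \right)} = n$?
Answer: $- 15 \sqrt{973} \approx -467.89$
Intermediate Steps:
$O{\left(w \right)} = -15$ ($O{\left(w \right)} = \left(-3\right) 5 = -15$)
$L = \sqrt{973}$ ($L = \sqrt{-1 + 974} = \sqrt{973} \approx 31.193$)
$\left(C{\left(-3,3 \right)} + O{\left(-4 \right)}\right) L = \left(\left(3 - 3\right) - 15\right) \sqrt{973} = \left(0 - 15\right) \sqrt{973} = - 15 \sqrt{973}$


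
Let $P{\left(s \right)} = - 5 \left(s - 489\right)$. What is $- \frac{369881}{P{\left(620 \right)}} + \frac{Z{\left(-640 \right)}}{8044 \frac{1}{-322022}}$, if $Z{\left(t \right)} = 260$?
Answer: $- \frac{12966255959}{1317205} \approx -9843.8$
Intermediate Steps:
$P{\left(s \right)} = 2445 - 5 s$ ($P{\left(s \right)} = - 5 \left(-489 + s\right) = 2445 - 5 s$)
$- \frac{369881}{P{\left(620 \right)}} + \frac{Z{\left(-640 \right)}}{8044 \frac{1}{-322022}} = - \frac{369881}{2445 - 3100} + \frac{260}{8044 \frac{1}{-322022}} = - \frac{369881}{2445 - 3100} + \frac{260}{8044 \left(- \frac{1}{322022}\right)} = - \frac{369881}{-655} + \frac{260}{- \frac{4022}{161011}} = \left(-369881\right) \left(- \frac{1}{655}\right) + 260 \left(- \frac{161011}{4022}\right) = \frac{369881}{655} - \frac{20931430}{2011} = - \frac{12966255959}{1317205}$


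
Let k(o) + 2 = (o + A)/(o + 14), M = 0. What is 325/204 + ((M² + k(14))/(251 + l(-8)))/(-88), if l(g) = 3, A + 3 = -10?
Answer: 4623055/2901696 ≈ 1.5932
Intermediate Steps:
A = -13 (A = -3 - 10 = -13)
k(o) = -2 + (-13 + o)/(14 + o) (k(o) = -2 + (o - 13)/(o + 14) = -2 + (-13 + o)/(14 + o))
325/204 + ((M² + k(14))/(251 + l(-8)))/(-88) = 325/204 + ((0² + (-41 - 1*14)/(14 + 14))/(251 + 3))/(-88) = 325*(1/204) + ((0 + (-41 - 14)/28)/254)*(-1/88) = 325/204 + ((0 + (1/28)*(-55))*(1/254))*(-1/88) = 325/204 + ((0 - 55/28)*(1/254))*(-1/88) = 325/204 - 55/28*1/254*(-1/88) = 325/204 - 55/7112*(-1/88) = 325/204 + 5/56896 = 4623055/2901696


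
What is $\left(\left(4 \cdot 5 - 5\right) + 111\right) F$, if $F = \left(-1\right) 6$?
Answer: $-756$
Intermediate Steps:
$F = -6$
$\left(\left(4 \cdot 5 - 5\right) + 111\right) F = \left(\left(4 \cdot 5 - 5\right) + 111\right) \left(-6\right) = \left(\left(20 - 5\right) + 111\right) \left(-6\right) = \left(15 + 111\right) \left(-6\right) = 126 \left(-6\right) = -756$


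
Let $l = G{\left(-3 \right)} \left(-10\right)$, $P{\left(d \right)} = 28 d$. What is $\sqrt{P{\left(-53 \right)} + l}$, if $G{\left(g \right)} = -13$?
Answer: $i \sqrt{1354} \approx 36.797 i$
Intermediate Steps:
$l = 130$ ($l = \left(-13\right) \left(-10\right) = 130$)
$\sqrt{P{\left(-53 \right)} + l} = \sqrt{28 \left(-53\right) + 130} = \sqrt{-1484 + 130} = \sqrt{-1354} = i \sqrt{1354}$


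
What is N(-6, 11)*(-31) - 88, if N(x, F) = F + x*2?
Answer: -57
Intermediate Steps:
N(x, F) = F + 2*x
N(-6, 11)*(-31) - 88 = (11 + 2*(-6))*(-31) - 88 = (11 - 12)*(-31) - 88 = -1*(-31) - 88 = 31 - 88 = -57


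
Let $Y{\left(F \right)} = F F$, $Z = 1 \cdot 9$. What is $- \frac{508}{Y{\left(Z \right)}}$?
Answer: $- \frac{508}{81} \approx -6.2716$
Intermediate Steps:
$Z = 9$
$Y{\left(F \right)} = F^{2}$
$- \frac{508}{Y{\left(Z \right)}} = - \frac{508}{9^{2}} = - \frac{508}{81}$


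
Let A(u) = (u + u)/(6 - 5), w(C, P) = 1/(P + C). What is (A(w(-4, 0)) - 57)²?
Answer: 13225/4 ≈ 3306.3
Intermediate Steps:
w(C, P) = 1/(C + P)
A(u) = 2*u (A(u) = (2*u)/1 = (2*u)*1 = 2*u)
(A(w(-4, 0)) - 57)² = (2/(-4 + 0) - 57)² = (2/(-4) - 57)² = (2*(-¼) - 57)² = (-½ - 57)² = (-115/2)² = 13225/4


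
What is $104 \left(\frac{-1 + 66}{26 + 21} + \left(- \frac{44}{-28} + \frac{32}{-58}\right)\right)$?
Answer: $\frac{2384096}{9541} \approx 249.88$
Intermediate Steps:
$104 \left(\frac{-1 + 66}{26 + 21} + \left(- \frac{44}{-28} + \frac{32}{-58}\right)\right) = 104 \left(\frac{65}{47} + \left(\left(-44\right) \left(- \frac{1}{28}\right) + 32 \left(- \frac{1}{58}\right)\right)\right) = 104 \left(65 \cdot \frac{1}{47} + \left(\frac{11}{7} - \frac{16}{29}\right)\right) = 104 \left(\frac{65}{47} + \frac{207}{203}\right) = 104 \cdot \frac{22924}{9541} = \frac{2384096}{9541}$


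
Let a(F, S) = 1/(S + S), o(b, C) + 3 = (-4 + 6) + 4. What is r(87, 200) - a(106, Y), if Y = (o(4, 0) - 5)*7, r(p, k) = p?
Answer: 2437/28 ≈ 87.036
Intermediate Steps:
o(b, C) = 3 (o(b, C) = -3 + ((-4 + 6) + 4) = -3 + (2 + 4) = -3 + 6 = 3)
Y = -14 (Y = (3 - 5)*7 = -2*7 = -14)
a(F, S) = 1/(2*S)
r(87, 200) - a(106, Y) = 87 - 1/(2*(-14)) = 87 - (-1)/(2*14) = 87 - 1*(-1/28) = 87 + 1/28 = 2437/28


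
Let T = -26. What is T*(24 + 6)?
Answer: -780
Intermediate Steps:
T*(24 + 6) = -26*(24 + 6) = -26*30 = -780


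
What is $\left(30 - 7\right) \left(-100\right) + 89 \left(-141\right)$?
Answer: $-14849$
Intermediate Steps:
$\left(30 - 7\right) \left(-100\right) + 89 \left(-141\right) = 23 \left(-100\right) - 12549 = -2300 - 12549 = -14849$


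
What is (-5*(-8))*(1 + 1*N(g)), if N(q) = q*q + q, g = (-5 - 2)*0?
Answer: 40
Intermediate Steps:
g = 0 (g = -7*0 = 0)
N(q) = q + q² (N(q) = q² + q = q + q²)
(-5*(-8))*(1 + 1*N(g)) = (-5*(-8))*(1 + 1*(0*(1 + 0))) = 40*(1 + 1*(0*1)) = 40*(1 + 1*0) = 40*(1 + 0) = 40*1 = 40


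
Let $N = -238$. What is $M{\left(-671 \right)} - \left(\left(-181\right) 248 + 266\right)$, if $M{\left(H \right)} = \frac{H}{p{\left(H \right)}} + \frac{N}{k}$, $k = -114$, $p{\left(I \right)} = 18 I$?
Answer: $\frac{15261457}{342} \approx 44624.0$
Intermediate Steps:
$M{\left(H \right)} = \frac{733}{342}$ ($M{\left(H \right)} = \frac{H}{18 H} - \frac{238}{-114} = H \frac{1}{18 H} - - \frac{119}{57} = \frac{1}{18} + \frac{119}{57} = \frac{733}{342}$)
$M{\left(-671 \right)} - \left(\left(-181\right) 248 + 266\right) = \frac{733}{342} - \left(\left(-181\right) 248 + 266\right) = \frac{733}{342} - \left(-44888 + 266\right) = \frac{733}{342} - -44622 = \frac{733}{342} + 44622 = \frac{15261457}{342}$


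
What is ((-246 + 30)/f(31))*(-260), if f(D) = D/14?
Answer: 786240/31 ≈ 25363.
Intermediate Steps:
f(D) = D/14 (f(D) = D*(1/14) = D/14)
((-246 + 30)/f(31))*(-260) = ((-246 + 30)/(((1/14)*31)))*(-260) = -216/31/14*(-260) = -216*14/31*(-260) = -3024/31*(-260) = 786240/31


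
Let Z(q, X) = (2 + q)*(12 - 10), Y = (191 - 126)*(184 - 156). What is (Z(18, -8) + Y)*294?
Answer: 546840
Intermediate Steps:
Y = 1820 (Y = 65*28 = 1820)
Z(q, X) = 4 + 2*q (Z(q, X) = (2 + q)*2 = 4 + 2*q)
(Z(18, -8) + Y)*294 = ((4 + 2*18) + 1820)*294 = ((4 + 36) + 1820)*294 = (40 + 1820)*294 = 1860*294 = 546840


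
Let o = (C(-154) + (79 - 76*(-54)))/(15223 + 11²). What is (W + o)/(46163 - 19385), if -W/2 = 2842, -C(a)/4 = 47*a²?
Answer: -91669721/410881632 ≈ -0.22310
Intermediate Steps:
C(a) = -188*a²
W = -5684 (W = -2*2842 = -5684)
o = -4454425/15344 (o = (-188*(-154)² + (79 - 76*(-54)))/(15223 + 11²) = (-188*23716 + (79 + 4104))/(15223 + 121) = (-4458608 + 4183)/15344 = -4454425*1/15344 = -4454425/15344 ≈ -290.30)
(W + o)/(46163 - 19385) = (-5684 - 4454425/15344)/(46163 - 19385) = -91669721/15344/26778 = -91669721/15344*1/26778 = -91669721/410881632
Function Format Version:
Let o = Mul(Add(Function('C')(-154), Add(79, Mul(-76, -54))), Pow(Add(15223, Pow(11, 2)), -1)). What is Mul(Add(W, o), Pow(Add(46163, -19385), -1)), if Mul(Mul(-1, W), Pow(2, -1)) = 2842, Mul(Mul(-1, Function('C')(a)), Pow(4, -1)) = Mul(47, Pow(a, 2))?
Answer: Rational(-91669721, 410881632) ≈ -0.22310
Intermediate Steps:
Function('C')(a) = Mul(-188, Pow(a, 2)) (Function('C')(a) = Mul(-4, Mul(47, Pow(a, 2))) = Mul(-188, Pow(a, 2)))
W = -5684 (W = Mul(-2, 2842) = -5684)
o = Rational(-4454425, 15344) (o = Mul(Add(Mul(-188, Pow(-154, 2)), Add(79, Mul(-76, -54))), Pow(Add(15223, Pow(11, 2)), -1)) = Mul(Add(Mul(-188, 23716), Add(79, 4104)), Pow(Add(15223, 121), -1)) = Mul(Add(-4458608, 4183), Pow(15344, -1)) = Mul(-4454425, Rational(1, 15344)) = Rational(-4454425, 15344) ≈ -290.30)
Mul(Add(W, o), Pow(Add(46163, -19385), -1)) = Mul(Add(-5684, Rational(-4454425, 15344)), Pow(Add(46163, -19385), -1)) = Mul(Rational(-91669721, 15344), Pow(26778, -1)) = Mul(Rational(-91669721, 15344), Rational(1, 26778)) = Rational(-91669721, 410881632)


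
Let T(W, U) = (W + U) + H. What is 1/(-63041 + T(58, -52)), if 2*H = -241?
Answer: -2/126311 ≈ -1.5834e-5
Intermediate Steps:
H = -241/2 (H = (½)*(-241) = -241/2 ≈ -120.50)
T(W, U) = -241/2 + U + W (T(W, U) = (W + U) - 241/2 = (U + W) - 241/2 = -241/2 + U + W)
1/(-63041 + T(58, -52)) = 1/(-63041 + (-241/2 - 52 + 58)) = 1/(-63041 - 229/2) = 1/(-126311/2) = -2/126311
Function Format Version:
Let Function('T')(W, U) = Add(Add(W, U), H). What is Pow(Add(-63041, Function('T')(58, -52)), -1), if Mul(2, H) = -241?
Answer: Rational(-2, 126311) ≈ -1.5834e-5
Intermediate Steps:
H = Rational(-241, 2) (H = Mul(Rational(1, 2), -241) = Rational(-241, 2) ≈ -120.50)
Function('T')(W, U) = Add(Rational(-241, 2), U, W) (Function('T')(W, U) = Add(Add(W, U), Rational(-241, 2)) = Add(Add(U, W), Rational(-241, 2)) = Add(Rational(-241, 2), U, W))
Pow(Add(-63041, Function('T')(58, -52)), -1) = Pow(Add(-63041, Add(Rational(-241, 2), -52, 58)), -1) = Pow(Add(-63041, Rational(-229, 2)), -1) = Pow(Rational(-126311, 2), -1) = Rational(-2, 126311)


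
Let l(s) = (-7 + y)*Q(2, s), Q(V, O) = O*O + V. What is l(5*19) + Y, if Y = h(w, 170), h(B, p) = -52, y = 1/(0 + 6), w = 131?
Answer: -123473/2 ≈ -61737.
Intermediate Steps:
Q(V, O) = V + O**2 (Q(V, O) = O**2 + V = V + O**2)
y = 1/6 ≈ 0.16667
l(s) = -41/3 - 41*s**2/6 (l(s) = (-7 + 1/6)*(2 + s**2) = -41*(2 + s**2)/6 = -41/3 - 41*s**2/6)
Y = -52
l(5*19) + Y = (-41/3 - 41*(5*19)**2/6) - 52 = (-41/3 - 41/6*95**2) - 52 = (-41/3 - 41/6*9025) - 52 = (-41/3 - 370025/6) - 52 = -123369/2 - 52 = -123473/2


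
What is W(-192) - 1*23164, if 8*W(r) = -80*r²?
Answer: -391804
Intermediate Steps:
W(r) = -10*r² (W(r) = (-80*r²)/8 = -10*r²)
W(-192) - 1*23164 = -10*(-192)² - 1*23164 = -10*36864 - 23164 = -368640 - 23164 = -391804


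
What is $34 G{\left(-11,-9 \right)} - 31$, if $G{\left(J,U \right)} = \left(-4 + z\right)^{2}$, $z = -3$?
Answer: $1635$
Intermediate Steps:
$G{\left(J,U \right)} = 49$ ($G{\left(J,U \right)} = \left(-4 - 3\right)^{2} = \left(-7\right)^{2} = 49$)
$34 G{\left(-11,-9 \right)} - 31 = 34 \cdot 49 - 31 = 1666 - 31 = 1635$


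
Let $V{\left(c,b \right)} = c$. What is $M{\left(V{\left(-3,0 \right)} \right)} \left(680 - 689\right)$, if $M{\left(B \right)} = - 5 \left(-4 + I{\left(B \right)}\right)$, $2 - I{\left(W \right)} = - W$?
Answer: $-225$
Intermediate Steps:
$I{\left(W \right)} = 2 + W$ ($I{\left(W \right)} = 2 - - W = 2 + W$)
$M{\left(B \right)} = 10 - 5 B$ ($M{\left(B \right)} = - 5 \left(-4 + \left(2 + B\right)\right) = - 5 \left(-2 + B\right) = 10 - 5 B$)
$M{\left(V{\left(-3,0 \right)} \right)} \left(680 - 689\right) = \left(10 - -15\right) \left(680 - 689\right) = \left(10 + 15\right) \left(680 - 689\right) = 25 \left(-9\right) = -225$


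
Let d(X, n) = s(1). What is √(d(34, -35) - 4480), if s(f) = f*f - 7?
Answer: I*√4486 ≈ 66.978*I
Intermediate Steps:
s(f) = -7 + f² (s(f) = f² - 7 = -7 + f²)
d(X, n) = -6 (d(X, n) = -7 + 1² = -7 + 1 = -6)
√(d(34, -35) - 4480) = √(-6 - 4480) = √(-4486) = I*√4486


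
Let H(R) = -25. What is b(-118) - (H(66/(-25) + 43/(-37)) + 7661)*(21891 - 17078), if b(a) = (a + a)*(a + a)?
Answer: -36696372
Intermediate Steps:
b(a) = 4*a² (b(a) = (2*a)*(2*a) = 4*a²)
b(-118) - (H(66/(-25) + 43/(-37)) + 7661)*(21891 - 17078) = 4*(-118)² - (-25 + 7661)*(21891 - 17078) = 4*13924 - 7636*4813 = 55696 - 1*36752068 = 55696 - 36752068 = -36696372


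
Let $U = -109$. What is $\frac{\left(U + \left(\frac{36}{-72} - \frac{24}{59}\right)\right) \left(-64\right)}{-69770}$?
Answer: $- \frac{207504}{2058215} \approx -0.10082$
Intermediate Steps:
$\frac{\left(U + \left(\frac{36}{-72} - \frac{24}{59}\right)\right) \left(-64\right)}{-69770} = \frac{\left(-109 + \left(\frac{36}{-72} - \frac{24}{59}\right)\right) \left(-64\right)}{-69770} = \left(-109 + \left(36 \left(- \frac{1}{72}\right) - \frac{24}{59}\right)\right) \left(-64\right) \left(- \frac{1}{69770}\right) = \left(-109 - \frac{107}{118}\right) \left(-64\right) \left(- \frac{1}{69770}\right) = \left(- \frac{12969}{118}\right) \left(-64\right) \left(- \frac{1}{69770}\right) = \frac{415008}{59} \left(- \frac{1}{69770}\right) = - \frac{207504}{2058215}$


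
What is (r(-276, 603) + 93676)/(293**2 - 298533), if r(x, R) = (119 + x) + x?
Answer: -93243/212684 ≈ -0.43841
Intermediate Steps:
r(x, R) = 119 + 2*x
(r(-276, 603) + 93676)/(293**2 - 298533) = ((119 + 2*(-276)) + 93676)/(293**2 - 298533) = ((119 - 552) + 93676)/(85849 - 298533) = (-433 + 93676)/(-212684) = 93243*(-1/212684) = -93243/212684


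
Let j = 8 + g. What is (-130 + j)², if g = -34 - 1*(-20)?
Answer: 18496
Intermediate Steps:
g = -14 (g = -34 + 20 = -14)
j = -6 (j = 8 - 14 = -6)
(-130 + j)² = (-130 - 6)² = (-136)² = 18496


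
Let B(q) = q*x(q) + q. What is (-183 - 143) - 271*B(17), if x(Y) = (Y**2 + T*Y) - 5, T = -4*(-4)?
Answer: -2566425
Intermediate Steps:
T = 16
x(Y) = -5 + Y**2 + 16*Y (x(Y) = (Y**2 + 16*Y) - 5 = -5 + Y**2 + 16*Y)
B(q) = q + q*(-5 + q**2 + 16*q) (B(q) = q*(-5 + q**2 + 16*q) + q = q + q*(-5 + q**2 + 16*q))
(-183 - 143) - 271*B(17) = (-183 - 143) - 4607*(-4 + 17**2 + 16*17) = -326 - 4607*(-4 + 289 + 272) = -326 - 4607*557 = -326 - 271*9469 = -326 - 2566099 = -2566425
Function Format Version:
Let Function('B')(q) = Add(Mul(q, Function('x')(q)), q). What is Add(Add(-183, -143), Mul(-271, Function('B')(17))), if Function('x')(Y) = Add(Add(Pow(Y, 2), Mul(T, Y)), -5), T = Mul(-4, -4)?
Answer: -2566425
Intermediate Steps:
T = 16
Function('x')(Y) = Add(-5, Pow(Y, 2), Mul(16, Y)) (Function('x')(Y) = Add(Add(Pow(Y, 2), Mul(16, Y)), -5) = Add(-5, Pow(Y, 2), Mul(16, Y)))
Function('B')(q) = Add(q, Mul(q, Add(-5, Pow(q, 2), Mul(16, q)))) (Function('B')(q) = Add(Mul(q, Add(-5, Pow(q, 2), Mul(16, q))), q) = Add(q, Mul(q, Add(-5, Pow(q, 2), Mul(16, q)))))
Add(Add(-183, -143), Mul(-271, Function('B')(17))) = Add(Add(-183, -143), Mul(-271, Mul(17, Add(-4, Pow(17, 2), Mul(16, 17))))) = Add(-326, Mul(-271, Mul(17, Add(-4, 289, 272)))) = Add(-326, Mul(-271, Mul(17, 557))) = Add(-326, Mul(-271, 9469)) = Add(-326, -2566099) = -2566425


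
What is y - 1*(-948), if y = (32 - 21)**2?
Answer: 1069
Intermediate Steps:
y = 121 (y = 11**2 = 121)
y - 1*(-948) = 121 - 1*(-948) = 121 + 948 = 1069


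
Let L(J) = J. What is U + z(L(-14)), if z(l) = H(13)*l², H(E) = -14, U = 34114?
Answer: 31370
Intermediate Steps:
z(l) = -14*l²
U + z(L(-14)) = 34114 - 14*(-14)² = 34114 - 14*196 = 34114 - 2744 = 31370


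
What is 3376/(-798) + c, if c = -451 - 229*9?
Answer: -1003976/399 ≈ -2516.2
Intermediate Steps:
c = -2512 (c = -451 - 1*2061 = -451 - 2061 = -2512)
3376/(-798) + c = 3376/(-798) - 2512 = 3376*(-1/798) - 2512 = -1688/399 - 2512 = -1003976/399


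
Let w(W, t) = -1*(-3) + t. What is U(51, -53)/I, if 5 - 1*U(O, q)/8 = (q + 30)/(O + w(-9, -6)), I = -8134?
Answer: -263/48804 ≈ -0.0053889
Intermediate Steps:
w(W, t) = 3 + t
U(O, q) = 40 - 8*(30 + q)/(-3 + O) (U(O, q) = 40 - 8*(q + 30)/(O + (3 - 6)) = 40 - 8*(30 + q)/(O - 3) = 40 - 8*(30 + q)/(-3 + O))
U(51, -53)/I = (8*(-45 - 1*(-53) + 5*51)/(-3 + 51))/(-8134) = (8*(-45 + 53 + 255)/48)*(-1/8134) = (8*(1/48)*263)*(-1/8134) = (263/6)*(-1/8134) = -263/48804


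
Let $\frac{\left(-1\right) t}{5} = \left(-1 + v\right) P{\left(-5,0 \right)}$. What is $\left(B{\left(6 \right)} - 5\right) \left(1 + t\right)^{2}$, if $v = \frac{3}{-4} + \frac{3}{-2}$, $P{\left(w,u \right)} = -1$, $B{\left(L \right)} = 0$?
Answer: $- \frac{18605}{16} \approx -1162.8$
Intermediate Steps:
$v = - \frac{9}{4}$ ($v = 3 \left(- \frac{1}{4}\right) + 3 \left(- \frac{1}{2}\right) = - \frac{3}{4} - \frac{3}{2} = - \frac{9}{4} \approx -2.25$)
$t = - \frac{65}{4}$ ($t = - 5 \left(-1 - \frac{9}{4}\right) \left(-1\right) = - 5 \left(\left(- \frac{13}{4}\right) \left(-1\right)\right) = \left(-5\right) \frac{13}{4} = - \frac{65}{4} \approx -16.25$)
$\left(B{\left(6 \right)} - 5\right) \left(1 + t\right)^{2} = \left(0 - 5\right) \left(1 - \frac{65}{4}\right)^{2} = - 5 \left(- \frac{61}{4}\right)^{2} = \left(-5\right) \frac{3721}{16} = - \frac{18605}{16}$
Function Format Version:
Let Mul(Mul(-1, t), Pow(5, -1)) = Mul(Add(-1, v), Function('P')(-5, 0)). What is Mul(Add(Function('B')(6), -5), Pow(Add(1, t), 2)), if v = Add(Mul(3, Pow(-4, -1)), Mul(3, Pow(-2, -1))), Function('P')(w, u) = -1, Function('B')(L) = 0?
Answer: Rational(-18605, 16) ≈ -1162.8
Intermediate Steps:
v = Rational(-9, 4) (v = Add(Mul(3, Rational(-1, 4)), Mul(3, Rational(-1, 2))) = Add(Rational(-3, 4), Rational(-3, 2)) = Rational(-9, 4) ≈ -2.2500)
t = Rational(-65, 4) (t = Mul(-5, Mul(Add(-1, Rational(-9, 4)), -1)) = Mul(-5, Mul(Rational(-13, 4), -1)) = Mul(-5, Rational(13, 4)) = Rational(-65, 4) ≈ -16.250)
Mul(Add(Function('B')(6), -5), Pow(Add(1, t), 2)) = Mul(Add(0, -5), Pow(Add(1, Rational(-65, 4)), 2)) = Mul(-5, Pow(Rational(-61, 4), 2)) = Mul(-5, Rational(3721, 16)) = Rational(-18605, 16)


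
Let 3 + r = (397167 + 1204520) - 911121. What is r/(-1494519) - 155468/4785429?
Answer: -392998898491/794657173739 ≈ -0.49455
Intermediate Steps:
r = 690563 (r = -3 + ((397167 + 1204520) - 911121) = -3 + (1601687 - 911121) = -3 + 690566 = 690563)
r/(-1494519) - 155468/4785429 = 690563/(-1494519) - 155468/4785429 = 690563*(-1/1494519) - 155468*1/4785429 = -690563/1494519 - 155468/4785429 = -392998898491/794657173739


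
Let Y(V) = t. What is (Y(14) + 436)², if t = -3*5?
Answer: 177241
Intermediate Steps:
t = -15
Y(V) = -15
(Y(14) + 436)² = (-15 + 436)² = 421² = 177241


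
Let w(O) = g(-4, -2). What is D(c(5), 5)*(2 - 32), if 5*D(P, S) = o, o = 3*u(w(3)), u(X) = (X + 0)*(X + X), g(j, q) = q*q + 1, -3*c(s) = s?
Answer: -900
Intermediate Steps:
c(s) = -s/3
g(j, q) = 1 + q² (g(j, q) = q² + 1 = 1 + q²)
w(O) = 5 (w(O) = 1 + (-2)² = 1 + 4 = 5)
u(X) = 2*X² (u(X) = X*(2*X) = 2*X²)
o = 150 (o = 3*(2*5²) = 3*(2*25) = 3*50 = 150)
D(P, S) = 30 (D(P, S) = (⅕)*150 = 30)
D(c(5), 5)*(2 - 32) = 30*(2 - 32) = 30*(-30) = -900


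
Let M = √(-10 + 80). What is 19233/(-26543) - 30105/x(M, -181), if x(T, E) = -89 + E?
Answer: 5880623/53086 ≈ 110.78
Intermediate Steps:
M = √70 ≈ 8.3666
19233/(-26543) - 30105/x(M, -181) = 19233/(-26543) - 30105/(-89 - 181) = 19233*(-1/26543) - 30105/(-270) = -19233/26543 - 30105*(-1/270) = -19233/26543 + 223/2 = 5880623/53086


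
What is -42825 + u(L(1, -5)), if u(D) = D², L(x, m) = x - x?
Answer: -42825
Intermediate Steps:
L(x, m) = 0
-42825 + u(L(1, -5)) = -42825 + 0² = -42825 + 0 = -42825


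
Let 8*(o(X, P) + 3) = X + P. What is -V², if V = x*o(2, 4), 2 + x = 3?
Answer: -81/16 ≈ -5.0625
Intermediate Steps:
x = 1 (x = -2 + 3 = 1)
o(X, P) = -3 + P/8 + X/8 (o(X, P) = -3 + (X + P)/8 = -3 + (P + X)/8 = -3 + (P/8 + X/8) = -3 + P/8 + X/8)
V = -9/4 (V = 1*(-3 + (⅛)*4 + (⅛)*2) = 1*(-3 + ½ + ¼) = 1*(-9/4) = -9/4 ≈ -2.2500)
-V² = -(-9/4)² = -1*81/16 = -81/16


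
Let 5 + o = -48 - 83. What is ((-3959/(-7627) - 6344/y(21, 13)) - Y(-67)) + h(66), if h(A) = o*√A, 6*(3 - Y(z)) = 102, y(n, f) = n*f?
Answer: -1396499/160167 - 136*√66 ≈ -1113.6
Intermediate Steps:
y(n, f) = f*n
o = -136 (o = -5 + (-48 - 83) = -5 - 131 = -136)
Y(z) = -14 (Y(z) = 3 - ⅙*102 = 3 - 17 = -14)
h(A) = -136*√A
((-3959/(-7627) - 6344/y(21, 13)) - Y(-67)) + h(66) = ((-3959/(-7627) - 6344/(13*21)) - 1*(-14)) - 136*√66 = ((-3959*(-1/7627) - 6344/273) + 14) - 136*√66 = ((3959/7627 - 6344*1/273) + 14) - 136*√66 = ((3959/7627 - 488/21) + 14) - 136*√66 = (-3638837/160167 + 14) - 136*√66 = -1396499/160167 - 136*√66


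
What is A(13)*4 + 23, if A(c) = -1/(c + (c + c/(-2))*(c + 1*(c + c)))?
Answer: 12251/533 ≈ 22.985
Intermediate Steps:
A(c) = -1/(c + 3*c²/2) (A(c) = -1/(c + (c + c*(-½))*(c + 1*(2*c))) = -1/(c + (c - c/2)*(c + 2*c)) = -1/(c + (c/2)*(3*c)) = -1/(c + 3*c²/2))
A(13)*4 + 23 = -2/(13*(2 + 3*13))*4 + 23 = -2*1/13/(2 + 39)*4 + 23 = -2*1/13/41*4 + 23 = -2*1/13*1/41*4 + 23 = -2/533*4 + 23 = -8/533 + 23 = 12251/533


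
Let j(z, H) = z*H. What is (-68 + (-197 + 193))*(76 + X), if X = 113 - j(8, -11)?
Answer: -19944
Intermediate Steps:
j(z, H) = H*z
X = 201 (X = 113 - (-11)*8 = 113 - 1*(-88) = 113 + 88 = 201)
(-68 + (-197 + 193))*(76 + X) = (-68 + (-197 + 193))*(76 + 201) = (-68 - 4)*277 = -72*277 = -19944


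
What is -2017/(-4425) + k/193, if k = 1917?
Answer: 8872006/854025 ≈ 10.388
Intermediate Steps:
-2017/(-4425) + k/193 = -2017/(-4425) + 1917/193 = -2017*(-1/4425) + 1917*(1/193) = 2017/4425 + 1917/193 = 8872006/854025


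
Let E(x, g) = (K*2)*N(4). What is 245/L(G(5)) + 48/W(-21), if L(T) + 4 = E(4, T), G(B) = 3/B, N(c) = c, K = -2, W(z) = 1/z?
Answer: -4081/4 ≈ -1020.3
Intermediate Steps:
E(x, g) = -16 (E(x, g) = -2*2*4 = -4*4 = -16)
L(T) = -20 (L(T) = -4 - 16 = -20)
245/L(G(5)) + 48/W(-21) = 245/(-20) + 48/(1/(-21)) = 245*(-1/20) + 48/(-1/21) = -49/4 + 48*(-21) = -49/4 - 1008 = -4081/4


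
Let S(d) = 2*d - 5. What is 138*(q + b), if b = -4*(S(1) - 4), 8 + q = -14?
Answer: 828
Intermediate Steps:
q = -22 (q = -8 - 14 = -22)
S(d) = -5 + 2*d
b = 28 (b = -4*((-5 + 2*1) - 4) = -4*((-5 + 2) - 4) = -4*(-3 - 4) = -4*(-7) = 28)
138*(q + b) = 138*(-22 + 28) = 138*6 = 828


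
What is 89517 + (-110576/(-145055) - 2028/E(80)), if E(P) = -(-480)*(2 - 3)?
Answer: 103884894947/1160440 ≈ 89522.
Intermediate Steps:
E(P) = -480 (E(P) = -(-480)*(-1) = -160*3 = -480)
89517 + (-110576/(-145055) - 2028/E(80)) = 89517 + (-110576/(-145055) - 2028/(-480)) = 89517 + (-110576*(-1/145055) - 2028*(-1/480)) = 89517 + (110576/145055 + 169/40) = 89517 + 5787467/1160440 = 103884894947/1160440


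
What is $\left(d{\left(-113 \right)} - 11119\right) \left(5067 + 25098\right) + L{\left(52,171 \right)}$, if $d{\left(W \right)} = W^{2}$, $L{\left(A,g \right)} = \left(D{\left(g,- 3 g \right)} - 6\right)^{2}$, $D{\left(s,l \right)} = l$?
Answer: $50041611$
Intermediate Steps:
$L{\left(A,g \right)} = \left(-6 - 3 g\right)^{2}$ ($L{\left(A,g \right)} = \left(- 3 g - 6\right)^{2} = \left(-6 - 3 g\right)^{2}$)
$\left(d{\left(-113 \right)} - 11119\right) \left(5067 + 25098\right) + L{\left(52,171 \right)} = \left(\left(-113\right)^{2} - 11119\right) \left(5067 + 25098\right) + 9 \left(2 + 171\right)^{2} = \left(12769 - 11119\right) 30165 + 9 \cdot 173^{2} = 1650 \cdot 30165 + 9 \cdot 29929 = 49772250 + 269361 = 50041611$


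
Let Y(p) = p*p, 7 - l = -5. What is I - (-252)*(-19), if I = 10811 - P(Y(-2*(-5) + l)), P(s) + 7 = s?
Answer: 5546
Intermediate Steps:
l = 12 (l = 7 - 1*(-5) = 7 + 5 = 12)
Y(p) = p²
P(s) = -7 + s
I = 10334 (I = 10811 - (-7 + (-2*(-5) + 12)²) = 10811 - (-7 + (10 + 12)²) = 10811 - (-7 + 22²) = 10811 - (-7 + 484) = 10811 - 1*477 = 10811 - 477 = 10334)
I - (-252)*(-19) = 10334 - (-252)*(-19) = 10334 - 1*4788 = 10334 - 4788 = 5546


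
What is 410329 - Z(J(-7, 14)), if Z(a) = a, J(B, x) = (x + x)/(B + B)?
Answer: 410331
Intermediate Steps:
J(B, x) = x/B (J(B, x) = (2*x)/((2*B)) = (2*x)*(1/(2*B)) = x/B)
410329 - Z(J(-7, 14)) = 410329 - 14/(-7) = 410329 - 14*(-1)/7 = 410329 - 1*(-2) = 410329 + 2 = 410331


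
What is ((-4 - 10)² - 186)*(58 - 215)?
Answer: -1570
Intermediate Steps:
((-4 - 10)² - 186)*(58 - 215) = ((-14)² - 186)*(-157) = (196 - 186)*(-157) = 10*(-157) = -1570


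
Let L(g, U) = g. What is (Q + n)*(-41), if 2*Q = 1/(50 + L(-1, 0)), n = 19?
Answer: -76383/98 ≈ -779.42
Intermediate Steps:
Q = 1/98 (Q = 1/(2*(50 - 1)) = (½)/49 = (½)*(1/49) = 1/98 ≈ 0.010204)
(Q + n)*(-41) = (1/98 + 19)*(-41) = (1863/98)*(-41) = -76383/98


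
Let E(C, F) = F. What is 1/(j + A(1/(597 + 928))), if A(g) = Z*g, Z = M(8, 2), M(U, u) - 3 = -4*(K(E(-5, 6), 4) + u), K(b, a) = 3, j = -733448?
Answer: -1525/1118508217 ≈ -1.3634e-6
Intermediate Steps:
M(U, u) = -9 - 4*u (M(U, u) = 3 - 4*(3 + u) = 3 + (-12 - 4*u) = -9 - 4*u)
Z = -17 (Z = -9 - 4*2 = -9 - 8 = -17)
A(g) = -17*g
1/(j + A(1/(597 + 928))) = 1/(-733448 - 17/(597 + 928)) = 1/(-733448 - 17/1525) = 1/(-1118508217/1525) = -1525/1118508217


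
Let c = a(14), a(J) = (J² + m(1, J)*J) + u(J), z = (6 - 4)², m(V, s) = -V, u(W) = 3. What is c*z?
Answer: 740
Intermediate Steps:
z = 4 (z = 2² = 4)
a(J) = 3 + J² - J (a(J) = (J² + (-1*1)*J) + 3 = (J² - J) + 3 = 3 + J² - J)
c = 185 (c = 3 + 14² - 1*14 = 3 + 196 - 14 = 185)
c*z = 185*4 = 740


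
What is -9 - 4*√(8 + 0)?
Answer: -9 - 8*√2 ≈ -20.314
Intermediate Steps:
-9 - 4*√(8 + 0) = -9 - 8*√2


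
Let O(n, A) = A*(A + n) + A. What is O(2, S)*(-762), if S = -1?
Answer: 1524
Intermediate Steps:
O(n, A) = A + A*(A + n)
O(2, S)*(-762) = -(1 - 1 + 2)*(-762) = -1*2*(-762) = -2*(-762) = 1524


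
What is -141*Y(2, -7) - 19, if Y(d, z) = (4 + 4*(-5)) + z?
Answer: 3224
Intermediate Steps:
Y(d, z) = -16 + z (Y(d, z) = (4 - 20) + z = -16 + z)
-141*Y(2, -7) - 19 = -141*(-16 - 7) - 19 = -141*(-23) - 19 = 3243 - 19 = 3224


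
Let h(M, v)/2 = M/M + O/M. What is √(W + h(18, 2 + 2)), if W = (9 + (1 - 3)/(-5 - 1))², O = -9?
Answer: √793/3 ≈ 9.3867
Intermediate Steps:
h(M, v) = 2 - 18/M (h(M, v) = 2*(M/M - 9/M) = 2*(1 - 9/M) = 2 - 18/M)
W = 784/9 (W = (9 - 2/(-6))² = (9 - 2*(-⅙))² = (9 + ⅓)² = (28/3)² = 784/9 ≈ 87.111)
√(W + h(18, 2 + 2)) = √(784/9 + (2 - 18/18)) = √(784/9 + (2 - 18*1/18)) = √(784/9 + (2 - 1)) = √(784/9 + 1) = √(793/9) = √793/3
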